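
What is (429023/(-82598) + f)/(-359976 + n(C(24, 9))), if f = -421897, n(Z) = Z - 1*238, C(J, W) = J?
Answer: 34848277429/29750973620 ≈ 1.1713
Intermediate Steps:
n(Z) = -238 + Z (n(Z) = Z - 238 = -238 + Z)
(429023/(-82598) + f)/(-359976 + n(C(24, 9))) = (429023/(-82598) - 421897)/(-359976 + (-238 + 24)) = (429023*(-1/82598) - 421897)/(-359976 - 214) = (-429023/82598 - 421897)/(-360190) = -34848277429/82598*(-1/360190) = 34848277429/29750973620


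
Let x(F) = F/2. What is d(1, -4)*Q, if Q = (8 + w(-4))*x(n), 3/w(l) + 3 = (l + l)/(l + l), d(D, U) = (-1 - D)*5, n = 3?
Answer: -195/2 ≈ -97.500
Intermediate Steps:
d(D, U) = -5 - 5*D
x(F) = F/2 (x(F) = F*(½) = F/2)
w(l) = -3/2 (w(l) = 3/(-3 + (l + l)/(l + l)) = 3/(-3 + (2*l)/((2*l))) = 3/(-3 + (2*l)*(1/(2*l))) = 3/(-3 + 1) = 3/(-2) = 3*(-½) = -3/2)
Q = 39/4 (Q = (8 - 3/2)*((½)*3) = (13/2)*(3/2) = 39/4 ≈ 9.7500)
d(1, -4)*Q = (-5 - 5*1)*(39/4) = (-5 - 5)*(39/4) = -10*39/4 = -195/2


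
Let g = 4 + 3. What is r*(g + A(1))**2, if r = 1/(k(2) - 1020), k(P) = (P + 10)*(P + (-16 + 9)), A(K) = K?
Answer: -8/135 ≈ -0.059259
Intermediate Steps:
k(P) = (-7 + P)*(10 + P) (k(P) = (10 + P)*(P - 7) = (10 + P)*(-7 + P) = (-7 + P)*(10 + P))
g = 7
r = -1/1080 (r = 1/((-70 + 2**2 + 3*2) - 1020) = 1/((-70 + 4 + 6) - 1020) = 1/(-60 - 1020) = 1/(-1080) = -1/1080 ≈ -0.00092593)
r*(g + A(1))**2 = -(7 + 1)**2/1080 = -1/1080*8**2 = -1/1080*64 = -8/135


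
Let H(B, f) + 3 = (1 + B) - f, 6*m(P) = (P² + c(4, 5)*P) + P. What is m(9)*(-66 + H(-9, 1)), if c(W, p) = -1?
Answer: -1053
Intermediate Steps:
m(P) = P²/6 (m(P) = ((P² - P) + P)/6 = P²/6)
H(B, f) = -2 + B - f (H(B, f) = -3 + ((1 + B) - f) = -3 + (1 + B - f) = -2 + B - f)
m(9)*(-66 + H(-9, 1)) = ((⅙)*9²)*(-66 + (-2 - 9 - 1*1)) = ((⅙)*81)*(-66 + (-2 - 9 - 1)) = 27*(-66 - 12)/2 = (27/2)*(-78) = -1053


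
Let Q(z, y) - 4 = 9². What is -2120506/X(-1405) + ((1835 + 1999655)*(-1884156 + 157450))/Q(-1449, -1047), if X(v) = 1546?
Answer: -534295266858225/13141 ≈ -4.0659e+10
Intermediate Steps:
Q(z, y) = 85 (Q(z, y) = 4 + 9² = 4 + 81 = 85)
-2120506/X(-1405) + ((1835 + 1999655)*(-1884156 + 157450))/Q(-1449, -1047) = -2120506/1546 + ((1835 + 1999655)*(-1884156 + 157450))/85 = -2120506*1/1546 + (2001490*(-1726706))*(1/85) = -1060253/773 - 3455984791940*1/85 = -1060253/773 - 691196958388/17 = -534295266858225/13141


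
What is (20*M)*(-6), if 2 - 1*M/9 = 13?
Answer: 11880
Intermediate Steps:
M = -99 (M = 18 - 9*13 = 18 - 117 = -99)
(20*M)*(-6) = (20*(-99))*(-6) = -1980*(-6) = 11880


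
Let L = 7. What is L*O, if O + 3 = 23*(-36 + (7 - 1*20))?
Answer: -7910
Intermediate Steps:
O = -1130 (O = -3 + 23*(-36 + (7 - 1*20)) = -3 + 23*(-36 + (7 - 20)) = -3 + 23*(-36 - 13) = -3 + 23*(-49) = -3 - 1127 = -1130)
L*O = 7*(-1130) = -7910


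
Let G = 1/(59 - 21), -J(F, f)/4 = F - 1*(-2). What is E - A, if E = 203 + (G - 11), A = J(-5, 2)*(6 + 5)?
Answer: 2281/38 ≈ 60.026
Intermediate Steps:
J(F, f) = -8 - 4*F (J(F, f) = -4*(F - 1*(-2)) = -4*(F + 2) = -4*(2 + F) = -8 - 4*F)
A = 132 (A = (-8 - 4*(-5))*(6 + 5) = (-8 + 20)*11 = 12*11 = 132)
G = 1/38 ≈ 0.026316
E = 7297/38 (E = 203 + (1/38 - 11) = 203 - 417/38 = 7297/38 ≈ 192.03)
E - A = 7297/38 - 1*132 = 7297/38 - 132 = 2281/38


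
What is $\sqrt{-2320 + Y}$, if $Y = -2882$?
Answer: $51 i \sqrt{2} \approx 72.125 i$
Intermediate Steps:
$\sqrt{-2320 + Y} = \sqrt{-2320 - 2882} = \sqrt{-5202} = 51 i \sqrt{2}$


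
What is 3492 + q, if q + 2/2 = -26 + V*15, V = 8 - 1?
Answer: 3570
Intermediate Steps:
V = 7
q = 78 (q = -1 + (-26 + 7*15) = -1 + (-26 + 105) = -1 + 79 = 78)
3492 + q = 3492 + 78 = 3570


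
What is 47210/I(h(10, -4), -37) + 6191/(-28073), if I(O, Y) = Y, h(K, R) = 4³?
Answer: -1325555397/1038701 ≈ -1276.2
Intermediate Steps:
h(K, R) = 64
47210/I(h(10, -4), -37) + 6191/(-28073) = 47210/(-37) + 6191/(-28073) = 47210*(-1/37) + 6191*(-1/28073) = -47210/37 - 6191/28073 = -1325555397/1038701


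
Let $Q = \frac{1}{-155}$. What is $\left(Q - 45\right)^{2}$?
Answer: $\frac{48664576}{24025} \approx 2025.6$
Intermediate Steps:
$Q = - \frac{1}{155} \approx -0.0064516$
$\left(Q - 45\right)^{2} = \left(- \frac{1}{155} - 45\right)^{2} = \left(- \frac{6976}{155}\right)^{2} = \frac{48664576}{24025}$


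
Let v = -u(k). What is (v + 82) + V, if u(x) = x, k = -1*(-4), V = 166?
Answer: 244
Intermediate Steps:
k = 4
v = -4 (v = -1*4 = -4)
(v + 82) + V = (-4 + 82) + 166 = 78 + 166 = 244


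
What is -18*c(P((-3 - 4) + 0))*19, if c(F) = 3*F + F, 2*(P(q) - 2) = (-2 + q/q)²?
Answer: -3420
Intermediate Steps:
P(q) = 5/2 (P(q) = 2 + (-2 + q/q)²/2 = 2 + (-2 + 1)²/2 = 2 + (½)*(-1)² = 2 + (½)*1 = 2 + ½ = 5/2)
c(F) = 4*F
-18*c(P((-3 - 4) + 0))*19 = -72*5/2*19 = -18*10*19 = -180*19 = -3420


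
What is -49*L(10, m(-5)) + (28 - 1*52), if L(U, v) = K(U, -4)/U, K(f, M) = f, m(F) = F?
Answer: -73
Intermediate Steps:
L(U, v) = 1 (L(U, v) = U/U = 1)
-49*L(10, m(-5)) + (28 - 1*52) = -49*1 + (28 - 1*52) = -49 + (28 - 52) = -49 - 24 = -73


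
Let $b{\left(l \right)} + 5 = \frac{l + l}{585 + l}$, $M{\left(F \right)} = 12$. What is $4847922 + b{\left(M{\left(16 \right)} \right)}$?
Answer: $\frac{964735491}{199} \approx 4.8479 \cdot 10^{6}$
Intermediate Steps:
$b{\left(l \right)} = -5 + \frac{2 l}{585 + l}$ ($b{\left(l \right)} = -5 + \frac{l + l}{585 + l} = -5 + \frac{2 l}{585 + l}$)
$4847922 + b{\left(M{\left(16 \right)} \right)} = 4847922 + \frac{3 \left(-975 - 12\right)}{585 + 12} = 4847922 + \frac{3 \left(-975 - 12\right)}{597} = 4847922 + 3 \cdot \frac{1}{597} \left(-987\right) = 4847922 - \frac{987}{199} = \frac{964735491}{199}$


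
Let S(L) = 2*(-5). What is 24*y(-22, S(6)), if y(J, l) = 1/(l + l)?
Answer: -6/5 ≈ -1.2000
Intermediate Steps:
S(L) = -10
y(J, l) = 1/(2*l)
24*y(-22, S(6)) = 24*((½)/(-10)) = 24*((½)*(-⅒)) = 24*(-1/20) = -6/5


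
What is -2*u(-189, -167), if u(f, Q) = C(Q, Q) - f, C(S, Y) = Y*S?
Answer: -56156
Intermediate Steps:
C(S, Y) = S*Y
u(f, Q) = Q² - f (u(f, Q) = Q*Q - f = Q² - f)
-2*u(-189, -167) = -2*((-167)² - 1*(-189)) = -2*(27889 + 189) = -2*28078 = -56156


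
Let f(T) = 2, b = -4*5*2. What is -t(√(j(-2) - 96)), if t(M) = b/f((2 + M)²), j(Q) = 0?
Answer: 20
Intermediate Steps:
b = -40 (b = -20*2 = -40)
t(M) = -20 (t(M) = -40/2 = -40*½ = -20)
-t(√(j(-2) - 96)) = -1*(-20) = 20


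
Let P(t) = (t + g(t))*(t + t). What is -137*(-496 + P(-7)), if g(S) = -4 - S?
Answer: 60280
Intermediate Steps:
P(t) = -8*t (P(t) = (t + (-4 - t))*(t + t) = -8*t)
-137*(-496 + P(-7)) = -137*(-496 - 8*(-7)) = -137*(-496 + 56) = -137*(-440) = 60280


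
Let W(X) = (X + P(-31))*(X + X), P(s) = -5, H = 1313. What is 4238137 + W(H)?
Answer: 7672945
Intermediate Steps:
W(X) = 2*X*(-5 + X) (W(X) = (X - 5)*(X + X) = (-5 + X)*(2*X) = 2*X*(-5 + X))
4238137 + W(H) = 4238137 + 2*1313*(-5 + 1313) = 4238137 + 2*1313*1308 = 4238137 + 3434808 = 7672945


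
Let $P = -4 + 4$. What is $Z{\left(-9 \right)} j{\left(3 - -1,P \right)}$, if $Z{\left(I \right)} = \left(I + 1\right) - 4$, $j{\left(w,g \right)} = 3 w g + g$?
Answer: $0$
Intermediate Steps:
$P = 0$
$j{\left(w,g \right)} = g + 3 g w$ ($j{\left(w,g \right)} = 3 g w + g = g + 3 g w$)
$Z{\left(I \right)} = -3 + I$ ($Z{\left(I \right)} = \left(1 + I\right) - 4 = -3 + I$)
$Z{\left(-9 \right)} j{\left(3 - -1,P \right)} = \left(-3 - 9\right) 0 \left(1 + 3 \left(3 - -1\right)\right) = - 12 \cdot 0 \left(1 + 3 \left(3 + 1\right)\right) = - 12 \cdot 0 \left(1 + 3 \cdot 4\right) = - 12 \cdot 0 \left(1 + 12\right) = - 12 \cdot 0 \cdot 13 = \left(-12\right) 0 = 0$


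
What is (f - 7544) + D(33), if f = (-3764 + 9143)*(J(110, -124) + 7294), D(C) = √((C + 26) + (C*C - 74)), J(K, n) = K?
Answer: 39818572 + √1074 ≈ 3.9819e+7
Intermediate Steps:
D(C) = √(-48 + C + C²) (D(C) = √((26 + C) + (C² - 74)) = √((26 + C) + (-74 + C²)) = √(-48 + C + C²))
f = 39826116 (f = (-3764 + 9143)*(110 + 7294) = 5379*7404 = 39826116)
(f - 7544) + D(33) = (39826116 - 7544) + √(-48 + 33 + 33²) = 39818572 + √(-48 + 33 + 1089) = 39818572 + √1074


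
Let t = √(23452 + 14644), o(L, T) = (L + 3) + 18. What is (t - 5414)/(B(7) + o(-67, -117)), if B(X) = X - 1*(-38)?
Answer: 5414 - 4*√2381 ≈ 5218.8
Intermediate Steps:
B(X) = 38 + X (B(X) = X + 38 = 38 + X)
o(L, T) = 21 + L (o(L, T) = (3 + L) + 18 = 21 + L)
t = 4*√2381 (t = √38096 = 4*√2381 ≈ 195.18)
(t - 5414)/(B(7) + o(-67, -117)) = (4*√2381 - 5414)/((38 + 7) + (21 - 67)) = (-5414 + 4*√2381)/(45 - 46) = (-5414 + 4*√2381)/(-1) = (-5414 + 4*√2381)*(-1) = 5414 - 4*√2381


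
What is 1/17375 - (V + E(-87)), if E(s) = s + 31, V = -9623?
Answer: 168172626/17375 ≈ 9679.0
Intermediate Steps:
E(s) = 31 + s
1/17375 - (V + E(-87)) = 1/17375 - (-9623 + (31 - 87)) = 1/17375 - (-9623 - 56) = 1/17375 - 1*(-9679) = 1/17375 + 9679 = 168172626/17375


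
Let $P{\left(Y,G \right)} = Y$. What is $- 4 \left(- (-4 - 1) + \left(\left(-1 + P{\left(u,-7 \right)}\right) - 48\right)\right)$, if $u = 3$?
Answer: $164$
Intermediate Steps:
$- 4 \left(- (-4 - 1) + \left(\left(-1 + P{\left(u,-7 \right)}\right) - 48\right)\right) = - 4 \left(- (-4 - 1) + \left(\left(-1 + 3\right) - 48\right)\right) = - 4 \left(\left(-1\right) \left(-5\right) + \left(2 - 48\right)\right) = - 4 \left(5 - 46\right) = \left(-4\right) \left(-41\right) = 164$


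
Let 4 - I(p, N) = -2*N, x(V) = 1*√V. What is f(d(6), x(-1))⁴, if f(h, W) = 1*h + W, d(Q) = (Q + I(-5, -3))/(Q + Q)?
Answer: 28/81 - 32*I/27 ≈ 0.34568 - 1.1852*I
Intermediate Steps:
x(V) = √V
I(p, N) = 4 + 2*N (I(p, N) = 4 - (-2)*N = 4 + 2*N)
d(Q) = (-2 + Q)/(2*Q) (d(Q) = (Q + (4 + 2*(-3)))/(Q + Q) = (Q + (4 - 6))/((2*Q)) = (Q - 2)*(1/(2*Q)) = (-2 + Q)*(1/(2*Q)) = (-2 + Q)/(2*Q))
f(h, W) = W + h (f(h, W) = h + W = W + h)
f(d(6), x(-1))⁴ = (√(-1) + (½)*(-2 + 6)/6)⁴ = (I + (½)*(⅙)*4)⁴ = (I + ⅓)⁴ = (⅓ + I)⁴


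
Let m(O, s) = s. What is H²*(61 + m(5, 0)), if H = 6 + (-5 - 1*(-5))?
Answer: 2196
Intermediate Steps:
H = 6 (H = 6 + (-5 + 5) = 6 + 0 = 6)
H²*(61 + m(5, 0)) = 6²*(61 + 0) = 36*61 = 2196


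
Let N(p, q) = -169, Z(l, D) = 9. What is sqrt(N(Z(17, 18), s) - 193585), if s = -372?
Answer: I*sqrt(193754) ≈ 440.17*I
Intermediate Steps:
sqrt(N(Z(17, 18), s) - 193585) = sqrt(-169 - 193585) = sqrt(-193754) = I*sqrt(193754)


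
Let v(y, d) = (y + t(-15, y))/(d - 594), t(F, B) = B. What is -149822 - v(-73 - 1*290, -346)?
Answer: -70416703/470 ≈ -1.4982e+5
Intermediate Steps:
v(y, d) = 2*y/(-594 + d) (v(y, d) = (y + y)/(d - 594) = (2*y)/(-594 + d) = 2*y/(-594 + d))
-149822 - v(-73 - 1*290, -346) = -149822 - 2*(-73 - 1*290)/(-594 - 346) = -149822 - 2*(-73 - 290)/(-940) = -149822 - 2*(-363)*(-1)/940 = -149822 - 1*363/470 = -149822 - 363/470 = -70416703/470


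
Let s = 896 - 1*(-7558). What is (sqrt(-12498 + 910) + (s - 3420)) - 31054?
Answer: -26020 + 2*I*sqrt(2897) ≈ -26020.0 + 107.65*I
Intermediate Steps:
s = 8454 (s = 896 + 7558 = 8454)
(sqrt(-12498 + 910) + (s - 3420)) - 31054 = (sqrt(-12498 + 910) + (8454 - 3420)) - 31054 = (sqrt(-11588) + 5034) - 31054 = (2*I*sqrt(2897) + 5034) - 31054 = (5034 + 2*I*sqrt(2897)) - 31054 = -26020 + 2*I*sqrt(2897)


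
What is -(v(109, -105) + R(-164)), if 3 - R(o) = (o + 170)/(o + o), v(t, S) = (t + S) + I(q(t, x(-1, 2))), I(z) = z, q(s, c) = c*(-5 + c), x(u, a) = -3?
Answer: -5087/164 ≈ -31.018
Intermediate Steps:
v(t, S) = 24 + S + t (v(t, S) = (t + S) - 3*(-5 - 3) = (S + t) - 3*(-8) = (S + t) + 24 = 24 + S + t)
R(o) = 3 - (170 + o)/(2*o) (R(o) = 3 - (o + 170)/(o + o) = 3 - (170 + o)/(2*o))
-(v(109, -105) + R(-164)) = -((24 - 105 + 109) + (5/2 - 85/(-164))) = -(28 + (5/2 - 85*(-1/164))) = -(28 + (5/2 + 85/164)) = -(28 + 495/164) = -1*5087/164 = -5087/164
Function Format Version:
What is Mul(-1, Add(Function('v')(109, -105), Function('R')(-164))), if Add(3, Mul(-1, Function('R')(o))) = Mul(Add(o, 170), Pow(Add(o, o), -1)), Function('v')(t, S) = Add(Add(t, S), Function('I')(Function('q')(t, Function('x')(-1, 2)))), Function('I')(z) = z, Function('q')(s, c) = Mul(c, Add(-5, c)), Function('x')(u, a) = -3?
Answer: Rational(-5087, 164) ≈ -31.018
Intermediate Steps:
Function('v')(t, S) = Add(24, S, t) (Function('v')(t, S) = Add(Add(t, S), Mul(-3, Add(-5, -3))) = Add(Add(S, t), Mul(-3, -8)) = Add(Add(S, t), 24) = Add(24, S, t))
Function('R')(o) = Add(3, Mul(Rational(-1, 2), Pow(o, -1), Add(170, o))) (Function('R')(o) = Add(3, Mul(-1, Mul(Add(o, 170), Pow(Add(o, o), -1)))) = Add(3, Mul(-1, Mul(Add(170, o), Pow(Mul(2, o), -1)))) = Add(3, Mul(-1, Mul(Add(170, o), Mul(Rational(1, 2), Pow(o, -1))))) = Add(3, Mul(-1, Mul(Rational(1, 2), Pow(o, -1), Add(170, o)))) = Add(3, Mul(Rational(-1, 2), Pow(o, -1), Add(170, o))))
Mul(-1, Add(Function('v')(109, -105), Function('R')(-164))) = Mul(-1, Add(Add(24, -105, 109), Add(Rational(5, 2), Mul(-85, Pow(-164, -1))))) = Mul(-1, Add(28, Add(Rational(5, 2), Mul(-85, Rational(-1, 164))))) = Mul(-1, Add(28, Add(Rational(5, 2), Rational(85, 164)))) = Mul(-1, Add(28, Rational(495, 164))) = Mul(-1, Rational(5087, 164)) = Rational(-5087, 164)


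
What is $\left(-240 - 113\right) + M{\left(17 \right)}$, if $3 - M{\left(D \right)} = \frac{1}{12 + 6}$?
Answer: $- \frac{6301}{18} \approx -350.06$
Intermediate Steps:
$M{\left(D \right)} = \frac{53}{18}$ ($M{\left(D \right)} = 3 - \frac{1}{12 + 6} = 3 - \frac{1}{18} = \frac{53}{18}$)
$\left(-240 - 113\right) + M{\left(17 \right)} = \left(-240 - 113\right) + \frac{53}{18} = -353 + \frac{53}{18} = - \frac{6301}{18}$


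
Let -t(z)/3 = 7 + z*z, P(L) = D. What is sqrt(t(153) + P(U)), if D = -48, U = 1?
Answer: 2*I*sqrt(17574) ≈ 265.13*I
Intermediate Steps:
P(L) = -48
t(z) = -21 - 3*z**2 (t(z) = -3*(7 + z*z) = -3*(7 + z**2) = -21 - 3*z**2)
sqrt(t(153) + P(U)) = sqrt((-21 - 3*153**2) - 48) = sqrt((-21 - 3*23409) - 48) = sqrt((-21 - 70227) - 48) = sqrt(-70248 - 48) = sqrt(-70296) = 2*I*sqrt(17574)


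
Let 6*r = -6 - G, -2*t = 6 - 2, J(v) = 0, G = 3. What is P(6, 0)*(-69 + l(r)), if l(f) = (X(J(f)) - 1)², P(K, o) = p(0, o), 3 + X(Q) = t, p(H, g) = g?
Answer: 0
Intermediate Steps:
t = -2 (t = -(6 - 2)/2 = -½*4 = -2)
X(Q) = -5 (X(Q) = -3 - 2 = -5)
P(K, o) = o
r = -3/2 (r = (-6 - 1*3)/6 = (-6 - 3)/6 = (⅙)*(-9) = -3/2 ≈ -1.5000)
l(f) = 36 (l(f) = (-5 - 1)² = (-6)² = 36)
P(6, 0)*(-69 + l(r)) = 0*(-69 + 36) = 0*(-33) = 0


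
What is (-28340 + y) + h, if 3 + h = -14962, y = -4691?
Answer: -47996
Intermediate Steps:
h = -14965 (h = -3 - 14962 = -14965)
(-28340 + y) + h = (-28340 - 4691) - 14965 = -33031 - 14965 = -47996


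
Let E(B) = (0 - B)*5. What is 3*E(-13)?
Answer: 195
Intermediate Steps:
E(B) = -5*B (E(B) = -B*5 = -5*B)
3*E(-13) = 3*(-5*(-13)) = 3*65 = 195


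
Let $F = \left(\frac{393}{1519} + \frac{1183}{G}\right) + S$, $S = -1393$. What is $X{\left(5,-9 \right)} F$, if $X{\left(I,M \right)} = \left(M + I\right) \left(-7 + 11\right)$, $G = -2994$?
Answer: $\frac{50686604264}{2273943} \approx 22290.0$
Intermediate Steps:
$X{\left(I,M \right)} = 4 I + 4 M$ ($X{\left(I,M \right)} = \left(I + M\right) 4 = 4 I + 4 M$)
$F = - \frac{6335825533}{4547886}$ ($F = \left(\frac{393}{1519} + \frac{1183}{-2994}\right) - 1393 = \left(393 \cdot \frac{1}{1519} + 1183 \left(- \frac{1}{2994}\right)\right) - 1393 = \left(\frac{393}{1519} - \frac{1183}{2994}\right) - 1393 = - \frac{620335}{4547886} - 1393 = - \frac{6335825533}{4547886} \approx -1393.1$)
$X{\left(5,-9 \right)} F = \left(4 \cdot 5 + 4 \left(-9\right)\right) \left(- \frac{6335825533}{4547886}\right) = \left(20 - 36\right) \left(- \frac{6335825533}{4547886}\right) = \left(-16\right) \left(- \frac{6335825533}{4547886}\right) = \frac{50686604264}{2273943}$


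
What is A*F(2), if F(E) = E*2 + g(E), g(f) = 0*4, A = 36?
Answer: 144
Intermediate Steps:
g(f) = 0
F(E) = 2*E (F(E) = E*2 + 0 = 2*E + 0 = 2*E)
A*F(2) = 36*(2*2) = 36*4 = 144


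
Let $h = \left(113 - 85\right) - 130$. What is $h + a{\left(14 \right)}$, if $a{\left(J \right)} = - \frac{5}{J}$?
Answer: $- \frac{1433}{14} \approx -102.36$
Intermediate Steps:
$h = -102$ ($h = 28 - 130 = -102$)
$h + a{\left(14 \right)} = -102 - \frac{5}{14} = - \frac{1433}{14}$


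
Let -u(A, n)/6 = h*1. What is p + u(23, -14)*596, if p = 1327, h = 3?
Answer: -9401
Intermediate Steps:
u(A, n) = -18
p + u(23, -14)*596 = 1327 - 18*596 = 1327 - 10728 = -9401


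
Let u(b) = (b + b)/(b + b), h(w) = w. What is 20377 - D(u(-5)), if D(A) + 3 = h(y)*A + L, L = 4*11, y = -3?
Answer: 20339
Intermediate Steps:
L = 44
u(b) = 1 (u(b) = (2*b)/((2*b)) = (2*b)*(1/(2*b)) = 1)
D(A) = 41 - 3*A (D(A) = -3 + (-3*A + 44) = -3 + (44 - 3*A) = 41 - 3*A)
20377 - D(u(-5)) = 20377 - (41 - 3*1) = 20377 - (41 - 3) = 20377 - 1*38 = 20377 - 38 = 20339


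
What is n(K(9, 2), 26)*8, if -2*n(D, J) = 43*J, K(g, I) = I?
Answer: -4472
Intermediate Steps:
n(D, J) = -43*J/2
n(K(9, 2), 26)*8 = -43/2*26*8 = -559*8 = -4472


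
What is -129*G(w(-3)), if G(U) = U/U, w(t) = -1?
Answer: -129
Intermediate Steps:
G(U) = 1
-129*G(w(-3)) = -129*1 = -129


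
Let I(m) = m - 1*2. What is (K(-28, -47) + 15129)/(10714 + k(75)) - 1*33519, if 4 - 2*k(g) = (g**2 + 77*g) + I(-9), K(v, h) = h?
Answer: -336601153/10043 ≈ -33516.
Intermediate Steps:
I(m) = -2 + m (I(m) = m - 2 = -2 + m)
k(g) = 15/2 - 77*g/2 - g**2/2 (k(g) = 2 - ((g**2 + 77*g) + (-2 - 9))/2 = 2 - ((g**2 + 77*g) - 11)/2 = 2 - (-11 + g**2 + 77*g)/2 = 2 + (11/2 - 77*g/2 - g**2/2) = 15/2 - 77*g/2 - g**2/2)
(K(-28, -47) + 15129)/(10714 + k(75)) - 1*33519 = (-47 + 15129)/(10714 + (15/2 - 77/2*75 - 1/2*75**2)) - 1*33519 = 15082/(10714 + (15/2 - 5775/2 - 1/2*5625)) - 33519 = 15082/(10714 + (15/2 - 5775/2 - 5625/2)) - 33519 = 15082/(10714 - 11385/2) - 33519 = 15082/(10043/2) - 33519 = 15082*(2/10043) - 33519 = 30164/10043 - 33519 = -336601153/10043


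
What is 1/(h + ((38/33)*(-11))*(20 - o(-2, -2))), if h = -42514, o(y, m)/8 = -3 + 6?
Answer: -3/127390 ≈ -2.3550e-5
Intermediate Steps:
o(y, m) = 24 (o(y, m) = 8*(-3 + 6) = 8*3 = 24)
1/(h + ((38/33)*(-11))*(20 - o(-2, -2))) = 1/(-42514 + ((38/33)*(-11))*(20 - 1*24)) = 1/(-42514 + ((38*(1/33))*(-11))*(20 - 24)) = 1/(-42514 + ((38/33)*(-11))*(-4)) = 1/(-42514 - 38/3*(-4)) = 1/(-42514 + 152/3) = 1/(-127390/3) = -3/127390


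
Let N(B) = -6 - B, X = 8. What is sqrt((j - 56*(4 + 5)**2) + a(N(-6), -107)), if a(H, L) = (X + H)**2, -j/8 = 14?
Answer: 2*I*sqrt(1146) ≈ 67.705*I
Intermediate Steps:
j = -112 (j = -8*14 = -112)
a(H, L) = (8 + H)**2
sqrt((j - 56*(4 + 5)**2) + a(N(-6), -107)) = sqrt((-112 - 56*(4 + 5)**2) + (8 + (-6 - 1*(-6)))**2) = sqrt((-112 - 56*9**2) + (8 + (-6 + 6))**2) = sqrt((-112 - 56*81) + (8 + 0)**2) = sqrt((-112 - 4536) + 8**2) = sqrt(-4648 + 64) = sqrt(-4584) = 2*I*sqrt(1146)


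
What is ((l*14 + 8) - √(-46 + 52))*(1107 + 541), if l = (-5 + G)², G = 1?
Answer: 382336 - 1648*√6 ≈ 3.7830e+5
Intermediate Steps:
l = 16 (l = (-5 + 1)² = (-4)² = 16)
((l*14 + 8) - √(-46 + 52))*(1107 + 541) = ((16*14 + 8) - √(-46 + 52))*(1107 + 541) = ((224 + 8) - √6)*1648 = (232 - √6)*1648 = 382336 - 1648*√6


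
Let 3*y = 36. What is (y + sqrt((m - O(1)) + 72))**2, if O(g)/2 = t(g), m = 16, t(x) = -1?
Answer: 234 + 72*sqrt(10) ≈ 461.68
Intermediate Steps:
O(g) = -2 (O(g) = 2*(-1) = -2)
y = 12 (y = (1/3)*36 = 12)
(y + sqrt((m - O(1)) + 72))**2 = (12 + sqrt((16 - 1*(-2)) + 72))**2 = (12 + sqrt((16 + 2) + 72))**2 = (12 + sqrt(18 + 72))**2 = (12 + sqrt(90))**2 = (12 + 3*sqrt(10))**2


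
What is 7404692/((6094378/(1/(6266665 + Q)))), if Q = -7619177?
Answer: -1851173/2060679844384 ≈ -8.9833e-7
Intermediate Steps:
7404692/((6094378/(1/(6266665 + Q)))) = 7404692/((6094378/(1/(6266665 - 7619177)))) = 7404692/((6094378/(1/(-1352512)))) = 7404692/((6094378/(-1/1352512))) = 7404692/((6094378*(-1352512))) = 7404692/(-8242719377536) = 7404692*(-1/8242719377536) = -1851173/2060679844384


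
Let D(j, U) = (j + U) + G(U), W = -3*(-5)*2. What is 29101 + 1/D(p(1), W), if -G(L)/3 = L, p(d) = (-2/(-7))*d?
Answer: 12164211/418 ≈ 29101.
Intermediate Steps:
p(d) = 2*d/7 (p(d) = (-2*(-1/7))*d = 2*d/7)
G(L) = -3*L
W = 30 (W = 15*2 = 30)
D(j, U) = j - 2*U (D(j, U) = (j + U) - 3*U = (U + j) - 3*U = j - 2*U)
29101 + 1/D(p(1), W) = 29101 + 1/((2/7)*1 - 2*30) = 29101 + 1/(2/7 - 60) = 29101 + 1/(-418/7) = 29101 - 7/418 = 12164211/418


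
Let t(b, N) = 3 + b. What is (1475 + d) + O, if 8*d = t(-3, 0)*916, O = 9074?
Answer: 10549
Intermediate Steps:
d = 0 (d = ((3 - 3)*916)/8 = (0*916)/8 = (⅛)*0 = 0)
(1475 + d) + O = (1475 + 0) + 9074 = 1475 + 9074 = 10549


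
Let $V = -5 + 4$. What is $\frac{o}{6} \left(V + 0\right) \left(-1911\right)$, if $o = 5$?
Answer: $\frac{3185}{2} \approx 1592.5$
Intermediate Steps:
$V = -1$
$\frac{o}{6} \left(V + 0\right) \left(-1911\right) = \frac{5}{6} \left(-1 + 0\right) \left(-1911\right) = 5 \cdot \frac{1}{6} \left(-1\right) \left(-1911\right) = \frac{5}{6} \left(-1\right) \left(-1911\right) = \left(- \frac{5}{6}\right) \left(-1911\right) = \frac{3185}{2}$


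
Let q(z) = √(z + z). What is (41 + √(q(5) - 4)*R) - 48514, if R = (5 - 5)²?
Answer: -48473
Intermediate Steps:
q(z) = √2*√z (q(z) = √(2*z) = √2*√z)
R = 0 (R = 0² = 0)
(41 + √(q(5) - 4)*R) - 48514 = (41 + √(√2*√5 - 4)*0) - 48514 = (41 + √(√10 - 4)*0) - 48514 = (41 + √(-4 + √10)*0) - 48514 = (41 + 0) - 48514 = 41 - 48514 = -48473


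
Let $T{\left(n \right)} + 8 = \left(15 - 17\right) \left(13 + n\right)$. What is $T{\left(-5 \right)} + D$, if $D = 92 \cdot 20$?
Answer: $1816$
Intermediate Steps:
$T{\left(n \right)} = -34 - 2 n$ ($T{\left(n \right)} = -8 + \left(15 - 17\right) \left(13 + n\right) = -8 - 2 \left(13 + n\right) = -8 - \left(26 + 2 n\right) = -34 - 2 n$)
$D = 1840$
$T{\left(-5 \right)} + D = \left(-34 - -10\right) + 1840 = \left(-34 + 10\right) + 1840 = -24 + 1840 = 1816$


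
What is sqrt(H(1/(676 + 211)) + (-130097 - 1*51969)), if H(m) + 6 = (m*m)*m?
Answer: I*sqrt(112703561996775105)/786769 ≈ 426.7*I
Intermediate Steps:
H(m) = -6 + m**3 (H(m) = -6 + (m*m)*m = -6 + m**2*m = -6 + m**3)
sqrt(H(1/(676 + 211)) + (-130097 - 1*51969)) = sqrt((-6 + (1/(676 + 211))**3) + (-130097 - 1*51969)) = sqrt((-6 + (1/887)**3) + (-130097 - 51969)) = sqrt((-6 + (1/887)**3) - 182066) = sqrt((-6 + 1/697864103) - 182066) = sqrt(-4187184617/697864103 - 182066) = sqrt(-127061512961415/697864103) = I*sqrt(112703561996775105)/786769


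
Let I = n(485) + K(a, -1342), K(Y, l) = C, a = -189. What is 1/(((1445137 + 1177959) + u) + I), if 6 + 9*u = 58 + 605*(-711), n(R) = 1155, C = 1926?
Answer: 9/23205490 ≈ 3.8784e-7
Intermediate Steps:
K(Y, l) = 1926
u = -430103/9 (u = -⅔ + (58 + 605*(-711))/9 = -⅔ + (58 - 430155)/9 = -⅔ + (⅑)*(-430097) = -⅔ - 430097/9 = -430103/9 ≈ -47789.)
I = 3081 (I = 1155 + 1926 = 3081)
1/(((1445137 + 1177959) + u) + I) = 1/(((1445137 + 1177959) - 430103/9) + 3081) = 1/((2623096 - 430103/9) + 3081) = 1/(23177761/9 + 3081) = 1/(23205490/9) = 9/23205490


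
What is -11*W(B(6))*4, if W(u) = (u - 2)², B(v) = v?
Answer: -704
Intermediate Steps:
W(u) = (-2 + u)²
-11*W(B(6))*4 = -11*(-2 + 6)²*4 = -11*4²*4 = -11*16*4 = -176*4 = -704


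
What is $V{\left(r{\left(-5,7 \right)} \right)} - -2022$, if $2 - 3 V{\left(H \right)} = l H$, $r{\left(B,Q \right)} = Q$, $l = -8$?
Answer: $\frac{6124}{3} \approx 2041.3$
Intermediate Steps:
$V{\left(H \right)} = \frac{2}{3} + \frac{8 H}{3}$ ($V{\left(H \right)} = \frac{2}{3} - \frac{\left(-8\right) H}{3} = \frac{2}{3} + \frac{8 H}{3}$)
$V{\left(r{\left(-5,7 \right)} \right)} - -2022 = \left(\frac{2}{3} + \frac{8}{3} \cdot 7\right) - -2022 = \left(\frac{2}{3} + \frac{56}{3}\right) + 2022 = \frac{58}{3} + 2022 = \frac{6124}{3}$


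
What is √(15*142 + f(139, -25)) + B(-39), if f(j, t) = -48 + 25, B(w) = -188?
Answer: -188 + 7*√43 ≈ -142.10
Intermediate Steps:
f(j, t) = -23
√(15*142 + f(139, -25)) + B(-39) = √(15*142 - 23) - 188 = √(2130 - 23) - 188 = √2107 - 188 = 7*√43 - 188 = -188 + 7*√43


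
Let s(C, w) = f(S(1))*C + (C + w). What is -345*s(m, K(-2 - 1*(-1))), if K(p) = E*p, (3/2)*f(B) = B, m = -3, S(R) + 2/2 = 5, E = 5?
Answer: 5520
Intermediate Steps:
S(R) = 4 (S(R) = -1 + 5 = 4)
f(B) = 2*B/3
K(p) = 5*p
s(C, w) = w + 11*C/3 (s(C, w) = ((2/3)*4)*C + (C + w) = 8*C/3 + (C + w) = w + 11*C/3)
-345*s(m, K(-2 - 1*(-1))) = -345*(5*(-2 - 1*(-1)) + (11/3)*(-3)) = -345*(5*(-2 + 1) - 11) = -345*(5*(-1) - 11) = -345*(-5 - 11) = -345*(-16) = 5520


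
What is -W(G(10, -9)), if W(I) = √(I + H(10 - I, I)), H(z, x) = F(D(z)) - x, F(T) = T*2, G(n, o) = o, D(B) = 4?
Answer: -2*√2 ≈ -2.8284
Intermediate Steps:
F(T) = 2*T
H(z, x) = 8 - x (H(z, x) = 2*4 - x = 8 - x)
W(I) = 2*√2 (W(I) = √(I + (8 - I)) = √8 = 2*√2)
-W(G(10, -9)) = -2*√2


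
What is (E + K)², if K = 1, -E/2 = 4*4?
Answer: 961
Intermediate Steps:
E = -32 (E = -8*4 = -2*16 = -32)
(E + K)² = (-32 + 1)² = (-31)² = 961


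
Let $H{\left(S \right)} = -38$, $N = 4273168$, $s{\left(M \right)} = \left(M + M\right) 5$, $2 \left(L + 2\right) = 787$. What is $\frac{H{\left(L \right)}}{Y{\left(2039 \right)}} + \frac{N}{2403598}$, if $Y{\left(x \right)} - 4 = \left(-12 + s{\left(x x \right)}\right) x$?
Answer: $\frac{90561066430521811}{50939349495539037} \approx 1.7778$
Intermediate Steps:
$L = \frac{783}{2}$ ($L = -2 + \frac{1}{2} \cdot 787 = -2 + \frac{787}{2} = \frac{783}{2} \approx 391.5$)
$s{\left(M \right)} = 10 M$ ($s{\left(M \right)} = 2 M 5 = 10 M$)
$Y{\left(x \right)} = 4 + x \left(-12 + 10 x^{2}\right)$ ($Y{\left(x \right)} = 4 + \left(-12 + 10 x x\right) x = 4 + \left(-12 + 10 x^{2}\right) x = 4 + x \left(-12 + 10 x^{2}\right)$)
$\frac{H{\left(L \right)}}{Y{\left(2039 \right)}} + \frac{N}{2403598} = - \frac{38}{4 - 24468 + 10 \cdot 2039^{3}} + \frac{4273168}{2403598} = - \frac{38}{4 - 24468 + 10 \cdot 8477185319} + 4273168 \cdot \frac{1}{2403598} = - \frac{38}{4 - 24468 + 84771853190} + \frac{2136584}{1201799} = - \frac{38}{84771828726} + \frac{2136584}{1201799} = \left(-38\right) \frac{1}{84771828726} + \frac{2136584}{1201799} = - \frac{19}{42385914363} + \frac{2136584}{1201799} = \frac{90561066430521811}{50939349495539037}$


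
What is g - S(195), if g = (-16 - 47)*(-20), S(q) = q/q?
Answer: 1259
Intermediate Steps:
S(q) = 1
g = 1260 (g = -63*(-20) = 1260)
g - S(195) = 1260 - 1*1 = 1260 - 1 = 1259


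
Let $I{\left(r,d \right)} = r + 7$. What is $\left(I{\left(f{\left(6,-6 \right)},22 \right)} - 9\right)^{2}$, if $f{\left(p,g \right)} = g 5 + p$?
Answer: $676$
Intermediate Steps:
$f{\left(p,g \right)} = p + 5 g$ ($f{\left(p,g \right)} = 5 g + p = p + 5 g$)
$I{\left(r,d \right)} = 7 + r$
$\left(I{\left(f{\left(6,-6 \right)},22 \right)} - 9\right)^{2} = \left(\left(7 + \left(6 + 5 \left(-6\right)\right)\right) - 9\right)^{2} = \left(\left(7 + \left(6 - 30\right)\right) - 9\right)^{2} = \left(\left(7 - 24\right) - 9\right)^{2} = \left(-17 - 9\right)^{2} = \left(-26\right)^{2} = 676$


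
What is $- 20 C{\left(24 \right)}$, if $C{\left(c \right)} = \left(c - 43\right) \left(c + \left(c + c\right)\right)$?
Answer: $27360$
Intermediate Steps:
$C{\left(c \right)} = 3 c \left(-43 + c\right)$ ($C{\left(c \right)} = \left(-43 + c\right) \left(c + 2 c\right) = \left(-43 + c\right) 3 c = 3 c \left(-43 + c\right)$)
$- 20 C{\left(24 \right)} = - 20 \cdot 3 \cdot 24 \left(-43 + 24\right) = - 20 \cdot 3 \cdot 24 \left(-19\right) = \left(-20\right) \left(-1368\right) = 27360$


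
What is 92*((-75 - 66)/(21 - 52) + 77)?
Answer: 232576/31 ≈ 7502.5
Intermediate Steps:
92*((-75 - 66)/(21 - 52) + 77) = 92*(-141/(-31) + 77) = 92*(-141*(-1/31) + 77) = 92*(141/31 + 77) = 92*(2528/31) = 232576/31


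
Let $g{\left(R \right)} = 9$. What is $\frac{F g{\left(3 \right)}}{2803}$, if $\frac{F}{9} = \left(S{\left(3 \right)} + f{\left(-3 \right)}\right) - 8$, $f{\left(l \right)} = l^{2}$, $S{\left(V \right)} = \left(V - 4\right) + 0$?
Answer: $0$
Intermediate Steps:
$S{\left(V \right)} = -4 + V$ ($S{\left(V \right)} = \left(-4 + V\right) + 0 = -4 + V$)
$F = 0$ ($F = 9 \left(\left(\left(-4 + 3\right) + \left(-3\right)^{2}\right) - 8\right) = 9 \left(\left(-1 + 9\right) - 8\right) = 9 \left(8 - 8\right) = 9 \cdot 0 = 0$)
$\frac{F g{\left(3 \right)}}{2803} = \frac{0 \cdot 9}{2803} = 0 \cdot \frac{1}{2803} = 0$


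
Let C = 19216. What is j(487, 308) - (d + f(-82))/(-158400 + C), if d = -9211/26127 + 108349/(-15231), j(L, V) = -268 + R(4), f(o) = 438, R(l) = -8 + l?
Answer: -2510845508756939/9231154644168 ≈ -272.00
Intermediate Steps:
j(L, V) = -272 (j(L, V) = -268 + (-8 + 4) = -268 - 4 = -272)
d = -990375688/132646779 (d = -9211*1/26127 + 108349*(-1/15231) = -9211/26127 - 108349/15231 = -990375688/132646779 ≈ -7.4663)
j(487, 308) - (d + f(-82))/(-158400 + C) = -272 - (-990375688/132646779 + 438)/(-158400 + 19216) = -272 - 57108913514/(132646779*(-139184)) = -272 - 57108913514*(-1)/(132646779*139184) = -272 - 1*(-28554456757/9231154644168) = -272 + 28554456757/9231154644168 = -2510845508756939/9231154644168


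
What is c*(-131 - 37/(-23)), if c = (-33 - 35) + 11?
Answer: 169632/23 ≈ 7375.3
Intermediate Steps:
c = -57 (c = -68 + 11 = -57)
c*(-131 - 37/(-23)) = -57*(-131 - 37/(-23)) = -57*(-131 - 37*(-1/23)) = -57*(-131 + 37/23) = -57*(-2976/23) = 169632/23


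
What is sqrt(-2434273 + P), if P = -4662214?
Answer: I*sqrt(7096487) ≈ 2663.9*I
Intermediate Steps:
sqrt(-2434273 + P) = sqrt(-2434273 - 4662214) = sqrt(-7096487) = I*sqrt(7096487)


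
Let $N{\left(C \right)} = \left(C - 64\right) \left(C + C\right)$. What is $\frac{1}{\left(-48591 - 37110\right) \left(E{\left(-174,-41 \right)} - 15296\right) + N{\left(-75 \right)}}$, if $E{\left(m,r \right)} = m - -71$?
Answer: $\frac{1}{1319730549} \approx 7.5773 \cdot 10^{-10}$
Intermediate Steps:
$N{\left(C \right)} = 2 C \left(-64 + C\right)$ ($N{\left(C \right)} = \left(-64 + C\right) 2 C = 2 C \left(-64 + C\right)$)
$E{\left(m,r \right)} = 71 + m$ ($E{\left(m,r \right)} = m + 71 = 71 + m$)
$\frac{1}{\left(-48591 - 37110\right) \left(E{\left(-174,-41 \right)} - 15296\right) + N{\left(-75 \right)}} = \frac{1}{\left(-48591 - 37110\right) \left(\left(71 - 174\right) - 15296\right) + 2 \left(-75\right) \left(-64 - 75\right)} = \frac{1}{- 85701 \left(-103 - 15296\right) + 2 \left(-75\right) \left(-139\right)} = \frac{1}{\left(-85701\right) \left(-15399\right) + 20850} = \frac{1}{1319709699 + 20850} = \frac{1}{1319730549}$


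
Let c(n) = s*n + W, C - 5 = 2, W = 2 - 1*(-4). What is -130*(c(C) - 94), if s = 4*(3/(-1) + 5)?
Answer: 4160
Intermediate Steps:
W = 6 (W = 2 + 4 = 6)
C = 7 (C = 5 + 2 = 7)
s = 8 (s = 4*(3*(-1) + 5) = 4*(-3 + 5) = 4*2 = 8)
c(n) = 6 + 8*n (c(n) = 8*n + 6 = 6 + 8*n)
-130*(c(C) - 94) = -130*((6 + 8*7) - 94) = -130*((6 + 56) - 94) = -130*(62 - 94) = -130*(-32) = 4160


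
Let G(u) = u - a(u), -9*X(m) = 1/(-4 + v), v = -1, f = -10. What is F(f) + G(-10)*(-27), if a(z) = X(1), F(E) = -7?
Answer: 1318/5 ≈ 263.60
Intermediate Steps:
X(m) = 1/45 (X(m) = -1/(9*(-4 - 1)) = -1/9/(-5) = -1/9*(-1/5) = 1/45)
a(z) = 1/45
G(u) = -1/45 + u (G(u) = u - 1*1/45 = u - 1/45 = -1/45 + u)
F(f) + G(-10)*(-27) = -7 + (-1/45 - 10)*(-27) = -7 - 451/45*(-27) = -7 + 1353/5 = 1318/5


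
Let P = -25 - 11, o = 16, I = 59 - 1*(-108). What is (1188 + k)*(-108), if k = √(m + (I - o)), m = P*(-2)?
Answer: -128304 - 108*√223 ≈ -1.2992e+5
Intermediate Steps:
I = 167 (I = 59 + 108 = 167)
P = -36
m = 72 (m = -36*(-2) = 72)
k = √223 (k = √(72 + (167 - 1*16)) = √(72 + (167 - 16)) = √(72 + 151) = √223 ≈ 14.933)
(1188 + k)*(-108) = (1188 + √223)*(-108) = -128304 - 108*√223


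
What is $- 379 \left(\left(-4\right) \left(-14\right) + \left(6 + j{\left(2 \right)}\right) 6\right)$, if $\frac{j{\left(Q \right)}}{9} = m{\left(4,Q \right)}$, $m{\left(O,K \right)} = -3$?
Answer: $26530$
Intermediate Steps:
$j{\left(Q \right)} = -27$ ($j{\left(Q \right)} = 9 \left(-3\right) = -27$)
$- 379 \left(\left(-4\right) \left(-14\right) + \left(6 + j{\left(2 \right)}\right) 6\right) = - 379 \left(\left(-4\right) \left(-14\right) + \left(6 - 27\right) 6\right) = - 379 \left(56 - 126\right) = \left(-379\right) \left(-70\right) = 26530$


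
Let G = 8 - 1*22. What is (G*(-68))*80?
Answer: 76160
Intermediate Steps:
G = -14 (G = 8 - 22 = -14)
(G*(-68))*80 = -14*(-68)*80 = 952*80 = 76160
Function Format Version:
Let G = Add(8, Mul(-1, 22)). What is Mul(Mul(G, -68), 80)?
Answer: 76160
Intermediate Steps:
G = -14 (G = Add(8, -22) = -14)
Mul(Mul(G, -68), 80) = Mul(Mul(-14, -68), 80) = Mul(952, 80) = 76160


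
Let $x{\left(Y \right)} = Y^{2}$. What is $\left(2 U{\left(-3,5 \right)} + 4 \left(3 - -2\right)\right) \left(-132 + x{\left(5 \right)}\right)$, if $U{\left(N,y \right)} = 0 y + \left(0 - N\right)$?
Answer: $-2782$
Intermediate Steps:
$U{\left(N,y \right)} = - N$ ($U{\left(N,y \right)} = 0 - N = - N$)
$\left(2 U{\left(-3,5 \right)} + 4 \left(3 - -2\right)\right) \left(-132 + x{\left(5 \right)}\right) = \left(2 \left(\left(-1\right) \left(-3\right)\right) + 4 \left(3 - -2\right)\right) \left(-132 + 5^{2}\right) = \left(2 \cdot 3 + 4 \left(3 + 2\right)\right) \left(-132 + 25\right) = \left(6 + 4 \cdot 5\right) \left(-107\right) = \left(6 + 20\right) \left(-107\right) = 26 \left(-107\right) = -2782$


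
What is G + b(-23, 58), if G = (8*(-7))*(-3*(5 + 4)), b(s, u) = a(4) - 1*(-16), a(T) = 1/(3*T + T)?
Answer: 24449/16 ≈ 1528.1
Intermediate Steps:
a(T) = 1/(4*T)
b(s, u) = 257/16 (b(s, u) = (¼)/4 - 1*(-16) = (¼)*(¼) + 16 = 1/16 + 16 = 257/16)
G = 1512 (G = -(-168)*9 = -56*(-27) = 1512)
G + b(-23, 58) = 1512 + 257/16 = 24449/16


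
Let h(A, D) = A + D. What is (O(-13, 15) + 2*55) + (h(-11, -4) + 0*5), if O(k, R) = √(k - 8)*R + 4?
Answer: 99 + 15*I*√21 ≈ 99.0 + 68.739*I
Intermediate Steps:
O(k, R) = 4 + R*√(-8 + k) (O(k, R) = √(-8 + k)*R + 4 = R*√(-8 + k) + 4 = 4 + R*√(-8 + k))
(O(-13, 15) + 2*55) + (h(-11, -4) + 0*5) = ((4 + 15*√(-8 - 13)) + 2*55) + ((-11 - 4) + 0*5) = ((4 + 15*√(-21)) + 110) + (-15 + 0) = ((4 + 15*(I*√21)) + 110) - 15 = ((4 + 15*I*√21) + 110) - 15 = (114 + 15*I*√21) - 15 = 99 + 15*I*√21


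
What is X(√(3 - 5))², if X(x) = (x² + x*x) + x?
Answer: 14 - 8*I*√2 ≈ 14.0 - 11.314*I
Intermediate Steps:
X(x) = x + 2*x² (X(x) = (x² + x²) + x = 2*x² + x = x + 2*x²)
X(√(3 - 5))² = (√(3 - 5)*(1 + 2*√(3 - 5)))² = (√(-2)*(1 + 2*√(-2)))² = ((I*√2)*(1 + 2*(I*√2)))² = ((I*√2)*(1 + 2*I*√2))² = (I*√2*(1 + 2*I*√2))² = -2*(1 + 2*I*√2)²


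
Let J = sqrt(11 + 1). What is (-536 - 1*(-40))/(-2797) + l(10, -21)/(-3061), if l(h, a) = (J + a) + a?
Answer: 1635730/8561617 - 2*sqrt(3)/3061 ≈ 0.18992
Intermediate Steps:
J = 2*sqrt(3) (J = sqrt(12) = 2*sqrt(3) ≈ 3.4641)
l(h, a) = 2*a + 2*sqrt(3) (l(h, a) = (2*sqrt(3) + a) + a = (a + 2*sqrt(3)) + a = 2*a + 2*sqrt(3))
(-536 - 1*(-40))/(-2797) + l(10, -21)/(-3061) = (-536 - 1*(-40))/(-2797) + (2*(-21) + 2*sqrt(3))/(-3061) = (-536 + 40)*(-1/2797) + (-42 + 2*sqrt(3))*(-1/3061) = -496*(-1/2797) + (42/3061 - 2*sqrt(3)/3061) = 496/2797 + (42/3061 - 2*sqrt(3)/3061) = 1635730/8561617 - 2*sqrt(3)/3061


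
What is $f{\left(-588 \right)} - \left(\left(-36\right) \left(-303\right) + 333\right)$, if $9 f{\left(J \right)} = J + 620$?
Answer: $- \frac{101137}{9} \approx -11237.0$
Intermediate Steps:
$f{\left(J \right)} = \frac{620}{9} + \frac{J}{9}$ ($f{\left(J \right)} = \frac{J + 620}{9} = \frac{620 + J}{9} = \frac{620}{9} + \frac{J}{9}$)
$f{\left(-588 \right)} - \left(\left(-36\right) \left(-303\right) + 333\right) = \left(\frac{620}{9} + \frac{1}{9} \left(-588\right)\right) - \left(\left(-36\right) \left(-303\right) + 333\right) = \left(\frac{620}{9} - \frac{196}{3}\right) - \left(10908 + 333\right) = \frac{32}{9} - 11241 = - \frac{101137}{9}$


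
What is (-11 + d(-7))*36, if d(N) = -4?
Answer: -540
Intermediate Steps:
(-11 + d(-7))*36 = (-11 - 4)*36 = -15*36 = -540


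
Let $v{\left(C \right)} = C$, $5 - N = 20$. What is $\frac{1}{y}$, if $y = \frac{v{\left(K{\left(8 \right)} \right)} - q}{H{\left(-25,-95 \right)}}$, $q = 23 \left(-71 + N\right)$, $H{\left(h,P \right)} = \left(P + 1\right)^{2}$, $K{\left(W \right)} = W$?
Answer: $\frac{4418}{993} \approx 4.4491$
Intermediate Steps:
$N = -15$ ($N = 5 - 20 = -15$)
$H{\left(h,P \right)} = \left(1 + P\right)^{2}$
$q = -1978$ ($q = 23 \left(-71 - 15\right) = 23 \left(-86\right) = -1978$)
$y = \frac{993}{4418}$ ($y = \frac{8 - -1978}{\left(1 - 95\right)^{2}} = \frac{8 + 1978}{\left(-94\right)^{2}} = \frac{1986}{8836} = 1986 \cdot \frac{1}{8836} = \frac{993}{4418} \approx 0.22476$)
$\frac{1}{y} = \frac{1}{\frac{993}{4418}} = \frac{4418}{993}$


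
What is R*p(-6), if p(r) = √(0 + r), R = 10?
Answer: 10*I*√6 ≈ 24.495*I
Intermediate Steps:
p(r) = √r
R*p(-6) = 10*√(-6) = 10*(I*√6) = 10*I*√6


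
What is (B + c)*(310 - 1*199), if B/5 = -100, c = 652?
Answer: 16872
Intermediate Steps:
B = -500 (B = 5*(-100) = -500)
(B + c)*(310 - 1*199) = (-500 + 652)*(310 - 1*199) = 152*(310 - 199) = 152*111 = 16872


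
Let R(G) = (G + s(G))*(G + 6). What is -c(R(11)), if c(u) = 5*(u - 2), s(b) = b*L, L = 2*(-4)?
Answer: 6555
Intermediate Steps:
L = -8
s(b) = -8*b (s(b) = b*(-8) = -8*b)
R(G) = -7*G*(6 + G) (R(G) = (G - 8*G)*(G + 6) = (-7*G)*(6 + G) = -7*G*(6 + G))
c(u) = -10 + 5*u (c(u) = 5*(-2 + u) = -10 + 5*u)
-c(R(11)) = -(-10 + 5*(7*11*(-6 - 1*11))) = -(-10 + 5*(7*11*(-6 - 11))) = -(-10 + 5*(7*11*(-17))) = -(-10 + 5*(-1309)) = -(-10 - 6545) = -1*(-6555) = 6555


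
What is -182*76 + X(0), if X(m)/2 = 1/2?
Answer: -13831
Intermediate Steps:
X(m) = 1 (X(m) = 2/2 = 2*(½) = 1)
-182*76 + X(0) = -182*76 + 1 = -13832 + 1 = -13831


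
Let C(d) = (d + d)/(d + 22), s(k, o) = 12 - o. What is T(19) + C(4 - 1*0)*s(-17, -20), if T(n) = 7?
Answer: 219/13 ≈ 16.846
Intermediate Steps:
C(d) = 2*d/(22 + d) (C(d) = (2*d)/(22 + d) = 2*d/(22 + d))
T(19) + C(4 - 1*0)*s(-17, -20) = 7 + (2*(4 - 1*0)/(22 + (4 - 1*0)))*(12 - 1*(-20)) = 7 + (2*(4 + 0)/(22 + (4 + 0)))*(12 + 20) = 7 + (2*4/(22 + 4))*32 = 7 + (2*4/26)*32 = 7 + (2*4*(1/26))*32 = 7 + (4/13)*32 = 7 + 128/13 = 219/13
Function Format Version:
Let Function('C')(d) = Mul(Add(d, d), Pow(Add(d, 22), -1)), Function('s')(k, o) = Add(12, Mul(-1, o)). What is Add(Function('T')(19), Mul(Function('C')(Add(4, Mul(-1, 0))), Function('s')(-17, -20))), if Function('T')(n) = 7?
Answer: Rational(219, 13) ≈ 16.846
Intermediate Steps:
Function('C')(d) = Mul(2, d, Pow(Add(22, d), -1)) (Function('C')(d) = Mul(Mul(2, d), Pow(Add(22, d), -1)) = Mul(2, d, Pow(Add(22, d), -1)))
Add(Function('T')(19), Mul(Function('C')(Add(4, Mul(-1, 0))), Function('s')(-17, -20))) = Add(7, Mul(Mul(2, Add(4, Mul(-1, 0)), Pow(Add(22, Add(4, Mul(-1, 0))), -1)), Add(12, Mul(-1, -20)))) = Add(7, Mul(Mul(2, Add(4, 0), Pow(Add(22, Add(4, 0)), -1)), Add(12, 20))) = Add(7, Mul(Mul(2, 4, Pow(Add(22, 4), -1)), 32)) = Add(7, Mul(Mul(2, 4, Pow(26, -1)), 32)) = Add(7, Mul(Mul(2, 4, Rational(1, 26)), 32)) = Add(7, Mul(Rational(4, 13), 32)) = Add(7, Rational(128, 13)) = Rational(219, 13)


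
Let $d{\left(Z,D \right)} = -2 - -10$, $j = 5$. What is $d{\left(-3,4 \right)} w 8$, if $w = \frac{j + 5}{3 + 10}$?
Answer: $\frac{640}{13} \approx 49.231$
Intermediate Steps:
$w = \frac{10}{13}$ ($w = \frac{5 + 5}{3 + 10} = \frac{10}{13} \approx 0.76923$)
$d{\left(Z,D \right)} = 8$ ($d{\left(Z,D \right)} = -2 + 10 = 8$)
$d{\left(-3,4 \right)} w 8 = 8 \cdot \frac{10}{13} \cdot 8 = \frac{80}{13} \cdot 8 = \frac{640}{13}$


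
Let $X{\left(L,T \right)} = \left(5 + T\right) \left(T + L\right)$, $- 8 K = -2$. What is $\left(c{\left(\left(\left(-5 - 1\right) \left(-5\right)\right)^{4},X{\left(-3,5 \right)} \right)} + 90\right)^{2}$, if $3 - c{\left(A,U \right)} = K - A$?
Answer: $\frac{10500004217641}{16} \approx 6.5625 \cdot 10^{11}$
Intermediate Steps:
$K = \frac{1}{4}$ ($K = \left(- \frac{1}{8}\right) \left(-2\right) = \frac{1}{4} \approx 0.25$)
$X{\left(L,T \right)} = \left(5 + T\right) \left(L + T\right)$
$c{\left(A,U \right)} = \frac{11}{4} + A$ ($c{\left(A,U \right)} = 3 - \left(\frac{1}{4} - A\right) = 3 + \left(- \frac{1}{4} + A\right) = \frac{11}{4} + A$)
$\left(c{\left(\left(\left(-5 - 1\right) \left(-5\right)\right)^{4},X{\left(-3,5 \right)} \right)} + 90\right)^{2} = \left(\left(\frac{11}{4} + \left(\left(-5 - 1\right) \left(-5\right)\right)^{4}\right) + 90\right)^{2} = \left(\left(\frac{11}{4} + \left(\left(-6\right) \left(-5\right)\right)^{4}\right) + 90\right)^{2} = \left(\left(\frac{11}{4} + 30^{4}\right) + 90\right)^{2} = \left(\left(\frac{11}{4} + 810000\right) + 90\right)^{2} = \left(\frac{3240011}{4} + 90\right)^{2} = \left(\frac{3240371}{4}\right)^{2} = \frac{10500004217641}{16}$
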